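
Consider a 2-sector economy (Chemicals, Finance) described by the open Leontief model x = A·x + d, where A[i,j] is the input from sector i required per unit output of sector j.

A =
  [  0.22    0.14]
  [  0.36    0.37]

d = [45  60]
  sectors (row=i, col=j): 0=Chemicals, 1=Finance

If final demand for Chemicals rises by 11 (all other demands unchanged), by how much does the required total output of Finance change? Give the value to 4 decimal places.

8.9796

Form M = I − A:
  [  0.78   -0.14]
  [ -0.36    0.63]
Leontief inverse L = M⁻¹:
  [  1.4286    0.3175]
  [  0.8163    1.7687]
Total output x = L · d:
  x_0 = 1.4286·45 + 0.3175·60 = 83.3333
  x_1 = 0.8163·45 + 1.7687·60 = 142.8571
Δx_1 = L[1,0] · Δd_0 = 0.8163 · 11 = 8.9796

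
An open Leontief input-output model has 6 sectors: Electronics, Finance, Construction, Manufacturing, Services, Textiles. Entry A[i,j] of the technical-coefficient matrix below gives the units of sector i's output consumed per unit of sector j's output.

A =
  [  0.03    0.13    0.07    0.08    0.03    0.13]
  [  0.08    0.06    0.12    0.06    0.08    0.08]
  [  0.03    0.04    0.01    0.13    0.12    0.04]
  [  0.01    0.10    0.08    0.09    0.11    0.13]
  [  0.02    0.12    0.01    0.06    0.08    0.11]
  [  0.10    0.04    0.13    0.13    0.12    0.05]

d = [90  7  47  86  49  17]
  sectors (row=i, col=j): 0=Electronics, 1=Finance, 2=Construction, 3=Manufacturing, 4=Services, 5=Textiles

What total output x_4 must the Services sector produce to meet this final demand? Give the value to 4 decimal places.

80.6042

Form M = I − A:
  [  0.97   -0.13   -0.07   -0.08   -0.03   -0.13]
  [ -0.08    0.94   -0.12   -0.06   -0.08   -0.08]
  [ -0.03   -0.04    0.99   -0.13   -0.12   -0.04]
  [ -0.01   -0.10   -0.08    0.91   -0.11   -0.13]
  [ -0.02   -0.12   -0.01   -0.06    0.92   -0.11]
  [ -0.10   -0.04   -0.13   -0.13   -0.12    0.95]
Leontief inverse L = M⁻¹:
  [  1.0768    0.1962    0.1415    0.1650    0.1172    0.2060]
  [  0.1200    1.1310    0.1796    0.1441    0.1635    0.1579]
  [  0.0581    0.1017    1.0581    0.1907    0.1857    0.1087]
  [  0.0577    0.1755    0.1511    1.1814    0.2061    0.2146]
  [  0.0604    0.1798    0.0714    0.1287    1.1524    0.1775]
  [  0.1419    0.1289    0.1969    0.2275    0.2184    1.1476]
Total output x = L · d:
  x_0 = 1.0768·90 + 0.1962·7 + 0.1415·47 + 0.1650·86 + 0.1172·49 + 0.2060·17 = 128.3729
  x_1 = 0.1200·90 + 1.1310·7 + 0.1796·47 + 0.1441·86 + 0.1635·49 + 0.1579·17 = 50.2436
  x_2 = 0.0581·90 + 0.1017·7 + 1.0581·47 + 0.1907·86 + 0.1857·49 + 0.1087·17 = 83.0242
  x_3 = 0.0577·90 + 0.1755·7 + 0.1511·47 + 1.1814·86 + 0.2061·49 + 0.2146·17 = 128.8654
  x_4 = 0.0604·90 + 0.1798·7 + 0.0714·47 + 0.1287·86 + 1.1524·49 + 0.1775·17 = 80.6042
  x_5 = 0.1419·90 + 0.1289·7 + 0.1969·47 + 0.2275·86 + 0.2184·49 + 1.1476·17 = 72.7002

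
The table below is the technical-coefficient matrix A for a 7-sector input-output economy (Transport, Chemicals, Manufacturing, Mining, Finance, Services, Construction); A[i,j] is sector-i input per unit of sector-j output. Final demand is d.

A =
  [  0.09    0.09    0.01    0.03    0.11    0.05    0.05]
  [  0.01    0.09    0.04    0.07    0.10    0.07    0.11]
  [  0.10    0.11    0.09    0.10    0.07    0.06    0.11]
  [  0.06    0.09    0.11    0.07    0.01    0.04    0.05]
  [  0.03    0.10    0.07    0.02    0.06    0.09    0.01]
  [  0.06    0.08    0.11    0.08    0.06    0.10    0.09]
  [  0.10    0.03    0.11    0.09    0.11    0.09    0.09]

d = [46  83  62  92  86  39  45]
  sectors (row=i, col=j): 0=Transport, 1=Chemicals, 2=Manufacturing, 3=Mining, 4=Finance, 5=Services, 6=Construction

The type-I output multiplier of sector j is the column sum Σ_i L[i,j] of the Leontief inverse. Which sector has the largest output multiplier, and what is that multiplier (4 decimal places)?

Form M = I − A:
  [  0.91   -0.09   -0.01   -0.03   -0.11   -0.05   -0.05]
  [ -0.01    0.91   -0.04   -0.07   -0.10   -0.07   -0.11]
  [ -0.10   -0.11    0.91   -0.10   -0.07   -0.06   -0.11]
  [ -0.06   -0.09   -0.11    0.93   -0.01   -0.04   -0.05]
  [ -0.03   -0.10   -0.07   -0.02    0.94   -0.09   -0.01]
  [ -0.06   -0.08   -0.11   -0.08   -0.06    0.90   -0.09]
  [ -0.10   -0.03   -0.11   -0.09   -0.11   -0.09    0.91]
Leontief inverse L = M⁻¹:
  [  1.1387    0.1618    0.0695    0.0803    0.1763    0.1125    0.1080]
  [  0.0710    1.1723    0.1222    0.1377    0.1744    0.1453    0.1842]
  [  0.1840    0.2194    1.1898    0.1873    0.1695    0.1527    0.2077]
  [  0.1188    0.1669    0.1786    1.1330    0.0777    0.1018    0.1215]
  [  0.0754    0.1686    0.1296    0.0727    1.1188    0.1482    0.0711]
  [  0.1387    0.1817    0.2064    0.1634    0.1498    1.1872    0.1826]
  [  0.1843    0.1378    0.2092    0.1730    0.2034    0.1810    1.1806]
Total output x = L · d:
  x_0 = 1.1387·46 + 0.1618·83 + 0.0695·62 + 0.0803·92 + 0.1763·86 + 0.1125·39 + 0.1080·45 = 101.9209
  x_1 = 0.0710·46 + 1.1723·83 + 0.1222·62 + 0.1377·92 + 0.1744·86 + 0.1453·39 + 0.1842·45 = 149.7720
  x_2 = 0.1840·46 + 0.2194·83 + 1.1898·62 + 0.1873·92 + 0.1695·86 + 0.1527·39 + 0.2077·45 = 147.5518
  x_3 = 0.1188·46 + 0.1669·83 + 0.1786·62 + 1.1330·92 + 0.0777·86 + 0.1018·39 + 0.1215·45 = 150.7426
  x_4 = 0.0754·46 + 0.1686·83 + 0.1296·62 + 0.0727·92 + 1.1188·86 + 0.1482·39 + 0.0711·45 = 137.3877
  x_5 = 0.1387·46 + 0.1817·83 + 0.2064·62 + 0.1634·92 + 0.1498·86 + 1.1872·39 + 0.1826·45 = 116.6818
  x_6 = 0.1843·46 + 0.1378·83 + 0.2092·62 + 0.1730·92 + 0.2034·86 + 0.1810·39 + 1.1806·45 = 126.4800
Output multipliers (column sums of L):
  Transport: 1.9108
  Chemicals: 2.2085
  Manufacturing: 2.1053
  Mining: 1.9475
  Finance: 2.0699
  Services: 2.0285
  Construction: 2.0557

Chemicals (2.2085)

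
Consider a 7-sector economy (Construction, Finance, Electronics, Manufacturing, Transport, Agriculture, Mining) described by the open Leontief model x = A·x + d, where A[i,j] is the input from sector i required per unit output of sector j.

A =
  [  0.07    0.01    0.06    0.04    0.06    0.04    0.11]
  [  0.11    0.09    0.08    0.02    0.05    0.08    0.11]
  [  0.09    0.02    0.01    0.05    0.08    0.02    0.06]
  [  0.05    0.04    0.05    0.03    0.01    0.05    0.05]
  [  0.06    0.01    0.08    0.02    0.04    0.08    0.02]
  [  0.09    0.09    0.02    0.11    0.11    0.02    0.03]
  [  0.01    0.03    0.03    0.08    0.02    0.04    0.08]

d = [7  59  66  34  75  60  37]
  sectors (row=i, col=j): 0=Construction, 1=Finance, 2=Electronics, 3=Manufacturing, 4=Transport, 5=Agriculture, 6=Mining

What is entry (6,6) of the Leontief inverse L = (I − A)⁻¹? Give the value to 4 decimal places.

Form M = I − A:
  [  0.93   -0.01   -0.06   -0.04   -0.06   -0.04   -0.11]
  [ -0.11    0.91   -0.08   -0.02   -0.05   -0.08   -0.11]
  [ -0.09   -0.02    0.99   -0.05   -0.08   -0.02   -0.06]
  [ -0.05   -0.04   -0.05    0.97   -0.01   -0.05   -0.05]
  [ -0.06   -0.01   -0.08   -0.02    0.96   -0.08   -0.02]
  [ -0.09   -0.09   -0.02   -0.11   -0.11    0.98   -0.03]
  [ -0.01   -0.03   -0.03   -0.08   -0.02   -0.04    0.92]
Leontief inverse L = M⁻¹:
  [  1.1048    0.0297    0.0861    0.0723    0.0892    0.0663    0.1493]
  [  0.1679    1.1248    0.1199    0.0660    0.0970    0.1194    0.1720]
  [  0.1206    0.0361    1.0362    0.0741    0.1037    0.0451    0.0941]
  [  0.0802    0.0587    0.0695    1.0543    0.0345    0.0694    0.0814]
  [  0.0950    0.0287    0.1005    0.0473    1.0705    0.1001    0.0504]
  [  0.1401    0.1181    0.0607    0.1411    0.1445    1.0593    0.0802]
  [  0.0365    0.0490    0.0495    0.1042    0.0401    0.0604    1.1089]
Total output x = L · d:
  x_0 = 1.1048·7 + 0.0297·59 + 0.0861·66 + 0.0723·34 + 0.0892·75 + 0.0663·60 + 0.1493·37 = 33.8191
  x_1 = 0.1679·7 + 1.1248·59 + 0.1199·66 + 0.0660·34 + 0.0970·75 + 0.1194·60 + 0.1720·37 = 98.5009
  x_2 = 0.1206·7 + 0.0361·59 + 1.0362·66 + 0.0741·34 + 0.1037·75 + 0.0451·60 + 0.0941·37 = 87.8429
  x_3 = 0.0802·7 + 0.0587·59 + 0.0695·66 + 1.0543·34 + 0.0345·75 + 0.0694·60 + 0.0814·37 = 54.2233
  x_4 = 0.0950·7 + 0.0287·59 + 0.1005·66 + 0.0473·34 + 1.0705·75 + 0.1001·60 + 0.0504·37 = 98.7569
  x_5 = 0.1401·7 + 0.1181·59 + 0.0607·66 + 0.1411·34 + 0.1445·75 + 1.0593·60 + 0.0802·37 = 94.1040
  x_6 = 0.0365·7 + 0.0490·59 + 0.0495·66 + 0.1042·34 + 0.0401·75 + 0.0604·60 + 1.1089·37 = 57.6149

L[6,6] = 1.1089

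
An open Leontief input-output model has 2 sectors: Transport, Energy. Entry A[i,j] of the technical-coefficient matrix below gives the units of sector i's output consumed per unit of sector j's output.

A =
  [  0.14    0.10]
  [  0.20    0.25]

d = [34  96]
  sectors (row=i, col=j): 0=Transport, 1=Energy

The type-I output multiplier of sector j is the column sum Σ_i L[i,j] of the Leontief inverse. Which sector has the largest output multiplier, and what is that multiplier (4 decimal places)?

Energy (1.5360)

Form M = I − A:
  [  0.86   -0.10]
  [ -0.20    0.75]
Leontief inverse L = M⁻¹:
  [  1.2000    0.1600]
  [  0.3200    1.3760]
Total output x = L · d:
  x_0 = 1.2000·34 + 0.1600·96 = 56.1600
  x_1 = 0.3200·34 + 1.3760·96 = 142.9760
Output multipliers (column sums of L):
  Transport: 1.5200
  Energy: 1.5360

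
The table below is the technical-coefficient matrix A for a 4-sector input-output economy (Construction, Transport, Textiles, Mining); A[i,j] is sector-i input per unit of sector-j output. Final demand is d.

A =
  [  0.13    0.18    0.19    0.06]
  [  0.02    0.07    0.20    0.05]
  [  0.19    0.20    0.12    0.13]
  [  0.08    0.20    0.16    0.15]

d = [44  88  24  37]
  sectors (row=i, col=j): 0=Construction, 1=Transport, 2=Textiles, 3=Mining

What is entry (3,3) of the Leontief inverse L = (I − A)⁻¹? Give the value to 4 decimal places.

L[3,3] = 1.2696

Form M = I − A:
  [  0.87   -0.18   -0.19   -0.06]
  [ -0.02    0.93   -0.20   -0.05]
  [ -0.19   -0.20    0.88   -0.13]
  [ -0.08   -0.20   -0.16    0.85]
Leontief inverse L = M⁻¹:
  [  1.2573    0.3623    0.3845    0.1689]
  [  0.1083    1.1916    0.3171    0.1262]
  [  0.3264    0.4068    1.3452    0.2527]
  [  0.2052    0.3910    0.3640    1.2696]
Total output x = L · d:
  x_0 = 1.2573·44 + 0.3623·88 + 0.3845·24 + 0.1689·37 = 102.6820
  x_1 = 0.1083·44 + 1.1916·88 + 0.3171·24 + 0.1262·37 = 121.9040
  x_2 = 0.3264·44 + 0.4068·88 + 1.3452·24 + 0.2527·37 = 91.7962
  x_3 = 0.2052·44 + 0.3910·88 + 0.3640·24 + 1.2696·37 = 99.1562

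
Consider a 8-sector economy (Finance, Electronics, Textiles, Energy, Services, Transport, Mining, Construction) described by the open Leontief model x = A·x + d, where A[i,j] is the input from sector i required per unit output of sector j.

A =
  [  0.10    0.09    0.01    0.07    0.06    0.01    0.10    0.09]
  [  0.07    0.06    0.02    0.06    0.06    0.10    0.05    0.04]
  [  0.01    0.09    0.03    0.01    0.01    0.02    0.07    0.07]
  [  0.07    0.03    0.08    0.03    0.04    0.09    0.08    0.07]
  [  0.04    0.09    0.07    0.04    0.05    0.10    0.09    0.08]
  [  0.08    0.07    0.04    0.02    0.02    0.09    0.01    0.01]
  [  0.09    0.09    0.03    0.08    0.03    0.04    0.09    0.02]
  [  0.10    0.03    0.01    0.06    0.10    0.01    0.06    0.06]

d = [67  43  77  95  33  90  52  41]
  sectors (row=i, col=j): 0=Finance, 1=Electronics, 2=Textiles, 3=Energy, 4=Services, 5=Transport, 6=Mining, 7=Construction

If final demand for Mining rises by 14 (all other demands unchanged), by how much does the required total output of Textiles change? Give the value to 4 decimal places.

1.5072

Form M = I − A:
  [  0.90   -0.09   -0.01   -0.07   -0.06   -0.01   -0.10   -0.09]
  [ -0.07    0.94   -0.02   -0.06   -0.06   -0.10   -0.05   -0.04]
  [ -0.01   -0.09    0.97   -0.01   -0.01   -0.02   -0.07   -0.07]
  [ -0.07   -0.03   -0.08    0.97   -0.04   -0.09   -0.08   -0.07]
  [ -0.04   -0.09   -0.07   -0.04    0.95   -0.10   -0.09   -0.08]
  [ -0.08   -0.07   -0.04   -0.02   -0.02    0.91   -0.01   -0.01]
  [ -0.09   -0.09   -0.03   -0.08   -0.03   -0.04    0.91   -0.02]
  [ -0.10   -0.03   -0.01   -0.06   -0.10   -0.01   -0.06    0.94]
Leontief inverse L = M⁻¹:
  [  1.1779    0.1578    0.0433    0.1246    0.1123    0.0651    0.1738    0.1459]
  [  0.1331    1.1182    0.0503    0.1004    0.0992    0.1518    0.1058    0.0839]
  [  0.0526    0.1275    1.0467    0.0400    0.0388    0.0516    0.1077    0.0975]
  [  0.1343    0.0924    0.1086    1.0722    0.0801    0.1363    0.1395    0.1160]
  [  0.1133    0.1595    0.1036    0.0885    1.0966    0.1586    0.1558    0.1303]
  [  0.1250    0.1136    0.0594    0.0485    0.0474    1.1267    0.0487    0.0419]
  [  0.1560    0.1507    0.0602    0.1252    0.0706    0.0911    1.1523    0.0666]
  [  0.1620    0.0875    0.0398    0.1032    0.1423    0.0557    0.1226    1.1090]
Total output x = L · d:
  x_0 = 1.1779·67 + 0.1578·43 + 0.0433·77 + 0.1246·95 + 0.1123·33 + 0.0651·90 + 0.1738·52 + 0.1459·41 = 125.4691
  x_1 = 0.1331·67 + 1.1182·43 + 0.0503·77 + 0.1004·95 + 0.0992·33 + 0.1518·90 + 0.1058·52 + 0.0839·41 = 96.2894
  x_2 = 0.0526·67 + 0.1275·43 + 1.0467·77 + 0.0400·95 + 0.0388·33 + 0.0516·90 + 0.1077·52 + 0.0975·41 = 108.9282
  x_3 = 0.1343·67 + 0.0924·43 + 0.1086·77 + 1.0722·95 + 0.0801·33 + 0.1363·90 + 0.1395·52 + 0.1160·41 = 150.1123
  x_4 = 0.1133·67 + 0.1595·43 + 0.1036·77 + 0.0885·95 + 1.0966·33 + 0.1586·90 + 0.1558·52 + 0.1303·41 = 94.7382
  x_5 = 0.1250·67 + 0.1136·43 + 0.0594·77 + 0.0485·95 + 0.0474·33 + 1.1267·90 + 0.0487·52 + 0.0419·41 = 129.6580
  x_6 = 0.1560·67 + 0.1507·43 + 0.0602·77 + 0.1252·95 + 0.0706·33 + 0.0911·90 + 1.1523·52 + 0.0666·41 = 106.6422
  x_7 = 0.1620·67 + 0.0875·43 + 0.0398·77 + 0.1032·95 + 0.1423·33 + 0.0557·90 + 0.1226·52 + 1.1090·41 = 89.0431
Δx_2 = L[2,6] · Δd_6 = 0.1077 · 14 = 1.5072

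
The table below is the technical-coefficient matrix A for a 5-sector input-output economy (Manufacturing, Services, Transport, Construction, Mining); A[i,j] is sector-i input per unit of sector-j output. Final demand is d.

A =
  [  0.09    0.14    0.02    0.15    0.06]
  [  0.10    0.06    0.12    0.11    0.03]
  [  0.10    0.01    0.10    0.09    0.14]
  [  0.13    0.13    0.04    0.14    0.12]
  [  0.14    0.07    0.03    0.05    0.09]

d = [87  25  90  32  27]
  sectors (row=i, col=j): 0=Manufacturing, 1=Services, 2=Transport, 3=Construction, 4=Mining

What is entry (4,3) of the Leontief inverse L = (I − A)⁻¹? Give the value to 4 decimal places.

L[4,3] = 0.1288

Form M = I − A:
  [  0.91   -0.14   -0.02   -0.15   -0.06]
  [ -0.10    0.94   -0.12   -0.11   -0.03]
  [ -0.10   -0.01    0.90   -0.09   -0.14]
  [ -0.13   -0.13   -0.04    0.86   -0.12]
  [ -0.14   -0.07   -0.03   -0.05    0.91]
Leontief inverse L = M⁻¹:
  [  1.1868    0.2218    0.0714    0.2504    0.1296]
  [  0.1866    1.1287    0.1669    0.2003    0.1016]
  [  0.1924    0.0810    1.1411    0.1758    0.2141]
  [  0.2468    0.2269    0.0984    1.2571    0.2047]
  [  0.2168    0.1361    0.0669    0.1288    1.1450]
Total output x = L · d:
  x_0 = 1.1868·87 + 0.2218·25 + 0.0714·90 + 0.2504·32 + 0.1296·27 = 126.7339
  x_1 = 0.1866·87 + 1.1287·25 + 0.1669·90 + 0.2003·32 + 0.1016·27 = 68.6281
  x_2 = 0.1924·87 + 0.0810·25 + 1.1411·90 + 0.1758·32 + 0.2141·27 = 132.8694
  x_3 = 0.2468·87 + 0.2269·25 + 0.0984·90 + 1.2571·32 + 0.2047·27 = 81.7560
  x_4 = 0.2168·87 + 0.1361·25 + 0.0669·90 + 0.1288·32 + 1.1450·27 = 63.3193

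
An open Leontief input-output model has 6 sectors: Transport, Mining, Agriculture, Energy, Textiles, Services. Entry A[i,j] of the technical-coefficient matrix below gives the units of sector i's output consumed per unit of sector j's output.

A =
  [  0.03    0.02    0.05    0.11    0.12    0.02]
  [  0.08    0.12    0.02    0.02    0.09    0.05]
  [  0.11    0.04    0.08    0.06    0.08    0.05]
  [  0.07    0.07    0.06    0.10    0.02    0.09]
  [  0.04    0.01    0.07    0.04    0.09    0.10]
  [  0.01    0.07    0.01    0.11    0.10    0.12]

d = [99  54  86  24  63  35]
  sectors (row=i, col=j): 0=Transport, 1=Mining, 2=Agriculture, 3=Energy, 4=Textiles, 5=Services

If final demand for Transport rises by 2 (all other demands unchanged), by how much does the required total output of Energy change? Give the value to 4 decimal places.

0.2141

Form M = I − A:
  [  0.97   -0.02   -0.05   -0.11   -0.12   -0.02]
  [ -0.08    0.88   -0.02   -0.02   -0.09   -0.05]
  [ -0.11   -0.04    0.92   -0.06   -0.08   -0.05]
  [ -0.07   -0.07   -0.06    0.90   -0.02   -0.09]
  [ -0.04   -0.01   -0.07   -0.04    0.91   -0.10]
  [ -0.01   -0.07   -0.01   -0.11   -0.10    0.88]
Leontief inverse L = M⁻¹:
  [  1.0624    0.0470    0.0817    0.1516    0.1624    0.0654]
  [  0.1119    1.1549    0.0471    0.0603    0.1447    0.0935]
  [  0.1472    0.0723    1.1154    0.1121    0.1379    0.0980]
  [  0.1071    0.1103    0.0905    1.1531    0.0737    0.1402]
  [  0.0688    0.0374    0.0983    0.0844    1.1383    0.1473]
  [  0.0438    0.1113    0.0398    0.1615    0.1535    1.1799]
Total output x = L · d:
  x_0 = 1.0624·99 + 0.0470·54 + 0.0817·86 + 0.1516·24 + 0.1624·63 + 0.0654·35 = 130.8993
  x_1 = 0.1119·99 + 1.1549·54 + 0.0471·86 + 0.0603·24 + 0.1447·63 + 0.0935·35 = 91.3340
  x_2 = 0.1472·99 + 0.0723·54 + 1.1154·86 + 0.1121·24 + 0.1379·63 + 0.0980·35 = 129.2076
  x_3 = 0.1071·99 + 0.1103·54 + 0.0905·86 + 1.1531·24 + 0.0737·63 + 0.1402·35 = 61.5643
  x_4 = 0.0688·99 + 0.0374·54 + 0.0983·86 + 0.0844·24 + 1.1383·63 + 0.1473·35 = 96.1739
  x_5 = 0.0438·99 + 0.1113·54 + 0.0398·86 + 0.1615·24 + 0.1535·63 + 1.1799·35 = 68.6181
Δx_3 = L[3,0] · Δd_0 = 0.1071 · 2 = 0.2141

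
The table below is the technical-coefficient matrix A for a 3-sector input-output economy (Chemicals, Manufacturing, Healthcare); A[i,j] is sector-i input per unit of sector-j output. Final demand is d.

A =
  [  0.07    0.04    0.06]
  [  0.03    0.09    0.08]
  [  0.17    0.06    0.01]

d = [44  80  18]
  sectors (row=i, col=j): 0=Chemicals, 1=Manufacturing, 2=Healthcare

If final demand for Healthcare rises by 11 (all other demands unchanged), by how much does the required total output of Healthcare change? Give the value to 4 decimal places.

11.3057

Form M = I − A:
  [  0.93   -0.04   -0.06]
  [ -0.03    0.91   -0.08]
  [ -0.17   -0.06    0.99]
Leontief inverse L = M⁻¹:
  [  1.0898    0.0525    0.0703]
  [  0.0527    1.1073    0.0927]
  [  0.1903    0.0761    1.0278]
Total output x = L · d:
  x_0 = 1.0898·44 + 0.0525·80 + 0.0703·18 = 53.4202
  x_1 = 0.0527·44 + 1.1073·80 + 0.0927·18 = 92.5712
  x_2 = 0.1903·44 + 0.0761·80 + 1.0278·18 = 32.9654
Δx_2 = L[2,2] · Δd_2 = 1.0278 · 11 = 11.3057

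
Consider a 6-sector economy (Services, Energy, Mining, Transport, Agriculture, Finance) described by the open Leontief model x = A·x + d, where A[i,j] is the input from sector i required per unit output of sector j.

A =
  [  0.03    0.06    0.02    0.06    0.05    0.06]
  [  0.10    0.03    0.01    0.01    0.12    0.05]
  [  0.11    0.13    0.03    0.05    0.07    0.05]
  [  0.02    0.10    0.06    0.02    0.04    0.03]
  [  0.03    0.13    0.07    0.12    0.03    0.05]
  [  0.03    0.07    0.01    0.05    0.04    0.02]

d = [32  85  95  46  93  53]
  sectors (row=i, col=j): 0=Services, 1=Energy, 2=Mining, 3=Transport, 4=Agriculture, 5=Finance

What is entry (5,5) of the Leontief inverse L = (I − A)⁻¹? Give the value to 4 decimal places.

L[5,5] = 1.0344

Form M = I − A:
  [  0.97   -0.06   -0.02   -0.06   -0.05   -0.06]
  [ -0.10    0.97   -0.01   -0.01   -0.12   -0.05]
  [ -0.11   -0.13    0.97   -0.05   -0.07   -0.05]
  [ -0.02   -0.10   -0.06    0.98   -0.04   -0.03]
  [ -0.03   -0.13   -0.07   -0.12    0.97   -0.05]
  [ -0.03   -0.07   -0.01   -0.05   -0.04    0.98]
Leontief inverse L = M⁻¹:
  [  1.0507    0.0933    0.0338    0.0801    0.0746    0.0771]
  [  0.1211    1.0710    0.0273    0.0412    0.1454    0.0721]
  [  0.1451    0.1789    1.0497    0.0821    0.1120    0.0798]
  [  0.0469    0.1324    0.0721    1.0392    0.0689    0.0486]
  [  0.0674    0.1806    0.0905    0.1458    1.0725    0.0771]
  [  0.0474    0.0953    0.0211    0.0652    0.0611    1.0344]
Total output x = L · d:
  x_0 = 1.0507·32 + 0.0933·85 + 0.0338·95 + 0.0801·46 + 0.0746·93 + 0.0771·53 = 59.4721
  x_1 = 0.1211·32 + 1.0710·85 + 0.0273·95 + 0.0412·46 + 0.1454·93 + 0.0721·53 = 116.7470
  x_2 = 0.1451·32 + 0.1789·85 + 1.0497·95 + 0.0821·46 + 0.1120·93 + 0.0798·53 = 137.9999
  x_3 = 0.0469·32 + 0.1324·85 + 0.0721·95 + 1.0392·46 + 0.0689·93 + 0.0486·53 = 76.3914
  x_4 = 0.0674·32 + 0.1806·85 + 0.0905·95 + 0.1458·46 + 1.0725·93 + 0.0771·53 = 136.6438
  x_5 = 0.0474·32 + 0.0953·85 + 0.0211·95 + 0.0652·46 + 0.0611·93 + 1.0344·53 = 75.1243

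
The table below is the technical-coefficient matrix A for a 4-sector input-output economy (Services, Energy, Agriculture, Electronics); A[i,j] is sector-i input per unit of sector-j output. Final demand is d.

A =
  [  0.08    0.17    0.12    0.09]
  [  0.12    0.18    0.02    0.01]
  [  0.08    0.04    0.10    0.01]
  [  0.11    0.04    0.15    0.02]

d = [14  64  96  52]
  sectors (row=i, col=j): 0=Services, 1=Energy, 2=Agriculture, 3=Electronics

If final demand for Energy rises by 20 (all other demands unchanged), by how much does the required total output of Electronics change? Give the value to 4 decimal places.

1.8371

Form M = I − A:
  [  0.92   -0.17   -0.12   -0.09]
  [ -0.12    0.82   -0.02   -0.01]
  [ -0.08   -0.04    0.90   -0.01]
  [ -0.11   -0.04   -0.15    0.98]
Leontief inverse L = M⁻¹:
  [  1.1484    0.2521    0.1770    0.1098]
  [  0.1726    1.2595    0.0559    0.0293]
  [  0.1114    0.0794    1.1315    0.0226]
  [  0.1530    0.0919    0.1953    1.0374]
Total output x = L · d:
  x_0 = 1.1484·14 + 0.2521·64 + 0.1770·96 + 0.1098·52 = 54.9153
  x_1 = 0.1726·14 + 1.2595·64 + 0.0559·96 + 0.0293·52 = 89.9096
  x_2 = 0.1114·14 + 0.0794·64 + 1.1315·96 + 0.0226·52 = 116.4409
  x_3 = 0.1530·14 + 0.0919·64 + 0.1953·96 + 1.0374·52 = 80.7176
Δx_3 = L[3,1] · Δd_1 = 0.0919 · 20 = 1.8371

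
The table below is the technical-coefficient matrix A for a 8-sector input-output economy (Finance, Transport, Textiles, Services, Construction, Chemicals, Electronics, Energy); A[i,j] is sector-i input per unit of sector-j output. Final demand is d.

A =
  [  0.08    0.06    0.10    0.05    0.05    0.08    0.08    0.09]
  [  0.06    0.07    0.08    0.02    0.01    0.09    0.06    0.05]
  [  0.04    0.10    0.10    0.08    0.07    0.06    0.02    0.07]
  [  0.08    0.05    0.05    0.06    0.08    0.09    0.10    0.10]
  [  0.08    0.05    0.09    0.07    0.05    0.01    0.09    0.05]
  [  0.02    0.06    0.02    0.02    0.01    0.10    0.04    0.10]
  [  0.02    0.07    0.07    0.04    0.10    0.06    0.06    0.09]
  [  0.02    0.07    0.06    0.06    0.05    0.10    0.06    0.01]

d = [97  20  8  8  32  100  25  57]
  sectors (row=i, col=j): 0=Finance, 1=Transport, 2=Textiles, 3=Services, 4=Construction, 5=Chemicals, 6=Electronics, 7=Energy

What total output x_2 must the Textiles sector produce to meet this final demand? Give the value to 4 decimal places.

50.9964

Form M = I − A:
  [  0.92   -0.06   -0.10   -0.05   -0.05   -0.08   -0.08   -0.09]
  [ -0.06    0.93   -0.08   -0.02   -0.01   -0.09   -0.06   -0.05]
  [ -0.04   -0.10    0.90   -0.08   -0.07   -0.06   -0.02   -0.07]
  [ -0.08   -0.05   -0.05    0.94   -0.08   -0.09   -0.10   -0.10]
  [ -0.08   -0.05   -0.09   -0.07    0.95   -0.01   -0.09   -0.05]
  [ -0.02   -0.06   -0.02   -0.02   -0.01    0.90   -0.04   -0.10]
  [ -0.02   -0.07   -0.07   -0.04   -0.10   -0.06    0.94   -0.09]
  [ -0.02   -0.07   -0.06   -0.06   -0.05   -0.10   -0.06    0.99]
Leontief inverse L = M⁻¹:
  [  1.1335    0.1392    0.1820    0.1077    0.1100    0.1676    0.1492    0.1699]
  [  0.0975    1.1290    0.1389    0.0598    0.0511    0.1568    0.1083    0.1100]
  [  0.0925    0.1722    1.1755    0.1334    0.1224    0.1399    0.0848    0.1417]
  [  0.1355    0.1292    0.1326    1.1185    0.1423    0.1791    0.1745    0.1823]
  [  0.1292    0.1177    0.1638    0.1215    1.1061    0.0820    0.1519    0.1195]
  [  0.0477    0.1064    0.0633    0.0505    0.0408    1.1572    0.0800    0.1455]
  [  0.0665    0.1367    0.1400    0.0899    0.1503    0.1315    1.1206    0.1547]
  [  0.0590    0.1259    0.1159    0.0990    0.0910    0.1628    0.1101    1.0711]
Total output x = L · d:
  x_0 = 1.1335·97 + 0.1392·20 + 0.1820·8 + 0.1077·8 + 0.1100·32 + 0.1676·100 + 0.1492·25 + 0.1699·57 = 148.7403
  x_1 = 0.0975·97 + 1.1290·20 + 0.1389·8 + 0.0598·8 + 0.0511·32 + 0.1568·100 + 0.1083·25 + 0.1100·57 = 59.9164
  x_2 = 0.0925·97 + 0.1722·20 + 1.1755·8 + 0.1334·8 + 0.1224·32 + 0.1399·100 + 0.0848·25 + 0.1417·57 = 50.9964
  x_3 = 0.1355·97 + 0.1292·20 + 0.1326·8 + 1.1185·8 + 0.1423·32 + 0.1791·100 + 0.1745·25 + 0.1823·57 = 62.9580
  x_4 = 0.1292·97 + 0.1177·20 + 0.1638·8 + 0.1215·8 + 1.1061·32 + 0.0820·100 + 0.1519·25 + 0.1195·57 = 71.3811
  x_5 = 0.0477·97 + 0.1064·20 + 0.0633·8 + 0.0505·8 + 0.0408·32 + 1.1572·100 + 0.0800·25 + 0.1455·57 = 134.9892
  x_6 = 0.0665·97 + 0.1367·20 + 0.1400·8 + 0.0899·8 + 0.1503·32 + 0.1315·100 + 1.1206·25 + 0.1547·57 = 65.8087
  x_7 = 0.0590·97 + 0.1259·20 + 0.1159·8 + 0.0990·8 + 0.0910·32 + 0.1628·100 + 0.1101·25 + 1.0711·57 = 92.9522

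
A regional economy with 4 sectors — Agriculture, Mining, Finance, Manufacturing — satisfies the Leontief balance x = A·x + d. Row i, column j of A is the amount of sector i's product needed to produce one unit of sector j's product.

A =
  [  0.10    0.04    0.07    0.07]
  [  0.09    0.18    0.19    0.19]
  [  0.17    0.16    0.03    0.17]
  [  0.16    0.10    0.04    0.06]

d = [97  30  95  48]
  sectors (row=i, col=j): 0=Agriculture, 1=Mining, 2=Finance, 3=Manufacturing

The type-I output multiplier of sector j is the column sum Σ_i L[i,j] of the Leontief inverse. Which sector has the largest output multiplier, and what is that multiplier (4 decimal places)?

Form M = I − A:
  [  0.90   -0.04   -0.07   -0.07]
  [ -0.09    0.82   -0.19   -0.19]
  [ -0.17   -0.16    0.97   -0.17]
  [ -0.16   -0.10   -0.04    0.94]
Leontief inverse L = M⁻¹:
  [  1.1628    0.0929    0.1073    0.1248]
  [  0.2488    1.3302    0.2925    0.3403]
  [  0.2863    0.2652    1.1149    0.2766]
  [  0.2366    0.1686    0.0968    1.1330]
Total output x = L · d:
  x_0 = 1.1628·97 + 0.0929·30 + 0.1073·95 + 0.1248·48 = 131.7584
  x_1 = 0.2488·97 + 1.3302·30 + 0.2925·95 + 0.3403·48 = 108.1657
  x_2 = 0.2863·97 + 0.2652·30 + 1.1149·95 + 0.2766·48 = 154.9235
  x_3 = 0.2366·97 + 0.1686·30 + 0.0968·95 + 1.1330·48 = 91.5903
Output multipliers (column sums of L):
  Agriculture: 1.9345
  Mining: 1.8569
  Finance: 1.6116
  Manufacturing: 1.8747

Agriculture (1.9345)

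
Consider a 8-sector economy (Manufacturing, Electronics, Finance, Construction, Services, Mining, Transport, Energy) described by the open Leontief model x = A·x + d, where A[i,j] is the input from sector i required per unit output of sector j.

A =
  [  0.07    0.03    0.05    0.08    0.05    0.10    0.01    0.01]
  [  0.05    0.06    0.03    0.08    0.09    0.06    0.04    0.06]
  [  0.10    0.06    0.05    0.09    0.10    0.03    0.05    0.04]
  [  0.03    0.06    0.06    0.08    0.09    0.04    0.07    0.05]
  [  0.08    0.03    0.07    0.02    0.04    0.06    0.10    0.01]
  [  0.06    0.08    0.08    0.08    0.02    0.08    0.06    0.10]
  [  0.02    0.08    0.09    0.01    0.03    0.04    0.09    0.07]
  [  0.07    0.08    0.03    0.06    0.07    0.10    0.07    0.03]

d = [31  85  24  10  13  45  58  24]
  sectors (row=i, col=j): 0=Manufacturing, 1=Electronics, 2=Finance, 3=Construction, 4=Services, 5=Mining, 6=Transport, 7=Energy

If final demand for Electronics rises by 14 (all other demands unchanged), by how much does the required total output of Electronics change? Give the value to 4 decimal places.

15.5699

Form M = I − A:
  [  0.93   -0.03   -0.05   -0.08   -0.05   -0.10   -0.01   -0.01]
  [ -0.05    0.94   -0.03   -0.08   -0.09   -0.06   -0.04   -0.06]
  [ -0.10   -0.06    0.95   -0.09   -0.10   -0.03   -0.05   -0.04]
  [ -0.03   -0.06   -0.06    0.92   -0.09   -0.04   -0.07   -0.05]
  [ -0.08   -0.03   -0.07   -0.02    0.96   -0.06   -0.10   -0.01]
  [ -0.06   -0.08   -0.08   -0.08   -0.02    0.92   -0.06   -0.10]
  [ -0.02   -0.08   -0.09   -0.01   -0.03   -0.04    0.91   -0.07]
  [ -0.07   -0.08   -0.03   -0.06   -0.07   -0.10   -0.07    0.97]
Leontief inverse L = M⁻¹:
  [  1.1164    0.0745    0.0957    0.1316    0.0957    0.1488    0.0549    0.0471]
  [  0.1024    1.1121    0.0817    0.1345    0.1435    0.1166    0.0960    0.1006]
  [  0.1579    0.1142    1.1063    0.1497    0.1594    0.0911    0.1088    0.0809]
  [  0.0832    0.1137    0.1134    1.1339    0.1458    0.0945    0.1287    0.0915]
  [  0.1257    0.0760    0.1175    0.0666    1.0841    0.1075    0.1461    0.0471]
  [  0.1236    0.1466    0.1404    0.1503    0.0878    1.1487    0.1242    0.1522]
  [  0.0693    0.1315    0.1367    0.0600    0.0814    0.0901    1.1409    0.1100]
  [  0.1259    0.1377    0.0877    0.1200    0.1258    0.1617    0.1289    1.0778]
Total output x = L · d:
  x_0 = 1.1164·31 + 0.0745·85 + 0.0957·24 + 0.1316·10 + 0.0957·13 + 0.1488·45 + 0.0549·58 + 0.0471·24 = 56.8099
  x_1 = 0.1024·31 + 1.1121·85 + 0.0817·24 + 0.1345·10 + 0.1435·13 + 0.1166·45 + 0.0960·58 + 0.1006·24 = 116.1088
  x_2 = 0.1579·31 + 0.1142·85 + 1.1063·24 + 0.1497·10 + 0.1594·13 + 0.0911·45 + 0.1088·58 + 0.0809·24 = 57.0780
  x_3 = 0.0832·31 + 0.1137·85 + 0.1134·24 + 1.1339·10 + 0.1458·13 + 0.0945·45 + 0.1287·58 + 0.0915·24 = 42.1101
  x_4 = 0.1257·31 + 0.0760·85 + 0.1175·24 + 0.0666·10 + 1.0841·13 + 0.1075·45 + 0.1461·58 + 0.0471·24 = 42.3769
  x_5 = 0.1236·31 + 0.1466·85 + 0.1404·24 + 0.1503·10 + 0.0878·13 + 1.1487·45 + 0.1242·58 + 0.1522·24 = 84.8531
  x_6 = 0.0693·31 + 0.1315·85 + 0.1367·24 + 0.0600·10 + 0.0814·13 + 0.0901·45 + 1.1409·58 + 0.1100·24 = 91.1323
  x_7 = 0.1259·31 + 0.1377·85 + 0.0877·24 + 0.1200·10 + 0.1258·13 + 0.1617·45 + 0.1289·58 + 1.0778·24 = 61.1704
Δx_1 = L[1,1] · Δd_1 = 1.1121 · 14 = 15.5699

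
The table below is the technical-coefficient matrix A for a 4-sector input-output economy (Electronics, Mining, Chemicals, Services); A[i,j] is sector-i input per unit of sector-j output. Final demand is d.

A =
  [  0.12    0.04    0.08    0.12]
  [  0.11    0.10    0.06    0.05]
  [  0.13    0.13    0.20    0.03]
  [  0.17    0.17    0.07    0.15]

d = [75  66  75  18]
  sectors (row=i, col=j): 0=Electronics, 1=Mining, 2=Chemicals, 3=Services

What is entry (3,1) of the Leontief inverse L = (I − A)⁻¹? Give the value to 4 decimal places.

Form M = I − A:
  [  0.88   -0.04   -0.08   -0.12]
  [ -0.11    0.90   -0.06   -0.05]
  [ -0.13   -0.13    0.80   -0.03]
  [ -0.17   -0.17   -0.07    0.85]
Leontief inverse L = M⁻¹:
  [  1.2065    0.1089    0.1447    0.1818]
  [  0.1797    1.1538    0.1130    0.0972]
  [  0.2364    0.2153    1.2978    0.0918]
  [  0.2967    0.2703    0.1584    1.2398]
Total output x = L · d:
  x_0 = 1.2065·75 + 0.1089·66 + 0.1447·75 + 0.1818·18 = 111.7991
  x_1 = 0.1797·75 + 1.1538·66 + 0.1130·75 + 0.0972·18 = 99.8535
  x_2 = 0.2364·75 + 0.2153·66 + 1.2978·75 + 0.0918·18 = 130.9294
  x_3 = 0.2967·75 + 0.2703·66 + 0.1584·75 + 1.2398·18 = 74.2894

L[3,1] = 0.2703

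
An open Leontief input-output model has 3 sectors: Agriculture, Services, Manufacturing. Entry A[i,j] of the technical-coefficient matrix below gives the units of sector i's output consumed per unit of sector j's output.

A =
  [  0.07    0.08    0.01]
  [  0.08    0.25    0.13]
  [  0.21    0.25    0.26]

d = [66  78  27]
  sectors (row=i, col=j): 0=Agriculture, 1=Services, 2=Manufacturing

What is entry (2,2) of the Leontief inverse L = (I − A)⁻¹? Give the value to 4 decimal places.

Form M = I − A:
  [  0.93   -0.08   -0.01]
  [ -0.08    0.75   -0.13]
  [ -0.21   -0.25    0.74]
Leontief inverse L = M⁻¹:
  [  1.0949    0.1293    0.0375]
  [  0.1813    1.4377    0.2550]
  [  0.3719    0.5224    1.4481]
Total output x = L · d:
  x_0 = 1.0949·66 + 0.1293·78 + 0.0375·27 = 83.3579
  x_1 = 0.1813·66 + 1.4377·78 + 0.2550·27 = 130.9865
  x_2 = 0.3719·66 + 0.5224·78 + 1.4481·27 = 104.3943

L[2,2] = 1.4481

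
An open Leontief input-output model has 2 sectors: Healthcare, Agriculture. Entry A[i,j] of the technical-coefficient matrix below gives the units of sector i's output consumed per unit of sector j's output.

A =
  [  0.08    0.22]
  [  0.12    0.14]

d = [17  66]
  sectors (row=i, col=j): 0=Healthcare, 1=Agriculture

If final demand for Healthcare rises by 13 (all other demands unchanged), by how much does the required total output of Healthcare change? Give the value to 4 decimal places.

14.6182

Form M = I − A:
  [  0.92   -0.22]
  [ -0.12    0.86]
Leontief inverse L = M⁻¹:
  [  1.1245    0.2877]
  [  0.1569    1.2029]
Total output x = L · d:
  x_0 = 1.1245·17 + 0.2877·66 = 38.1015
  x_1 = 0.1569·17 + 1.2029·66 = 82.0607
Δx_0 = L[0,0] · Δd_0 = 1.1245 · 13 = 14.6182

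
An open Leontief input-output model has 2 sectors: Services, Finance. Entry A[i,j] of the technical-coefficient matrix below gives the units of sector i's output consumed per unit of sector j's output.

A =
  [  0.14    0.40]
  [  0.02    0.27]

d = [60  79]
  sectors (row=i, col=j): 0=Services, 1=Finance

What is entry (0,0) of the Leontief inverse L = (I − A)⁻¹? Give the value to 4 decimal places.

Form M = I − A:
  [  0.86   -0.40]
  [ -0.02    0.73]
Leontief inverse L = M⁻¹:
  [  1.1778    0.6454]
  [  0.0323    1.3875]
Total output x = L · d:
  x_0 = 1.1778·60 + 0.6454·79 = 121.6521
  x_1 = 0.0323·60 + 1.3875·79 = 111.5521

L[0,0] = 1.1778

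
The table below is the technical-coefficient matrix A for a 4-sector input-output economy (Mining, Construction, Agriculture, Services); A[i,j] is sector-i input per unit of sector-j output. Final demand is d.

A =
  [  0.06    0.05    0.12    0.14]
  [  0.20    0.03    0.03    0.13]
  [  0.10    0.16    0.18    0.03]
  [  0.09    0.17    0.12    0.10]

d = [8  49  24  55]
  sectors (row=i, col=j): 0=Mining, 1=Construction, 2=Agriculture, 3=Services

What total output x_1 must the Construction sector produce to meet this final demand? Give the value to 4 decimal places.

69.7230

Form M = I − A:
  [  0.94   -0.05   -0.12   -0.14]
  [ -0.20    0.97   -0.03   -0.13]
  [ -0.10   -0.16    0.82   -0.03]
  [ -0.09   -0.17   -0.12    0.90]
Leontief inverse L = M⁻¹:
  [  1.1312    0.1264    0.1996    0.2009]
  [  0.2647    1.0981    0.1087    0.2034]
  [  0.1965    0.2389    1.2727    0.1075]
  [  0.1893    0.2519    0.2102    1.1840]
Total output x = L · d:
  x_0 = 1.1312·8 + 0.1264·49 + 0.1996·24 + 0.2009·55 = 31.0825
  x_1 = 0.2647·8 + 1.0981·49 + 0.1087·24 + 0.2034·55 = 69.7230
  x_2 = 0.1965·8 + 0.2389·49 + 1.2727·24 + 0.1075·55 = 49.7373
  x_3 = 0.1893·8 + 0.2519·49 + 0.2102·24 + 1.1840·55 = 84.0209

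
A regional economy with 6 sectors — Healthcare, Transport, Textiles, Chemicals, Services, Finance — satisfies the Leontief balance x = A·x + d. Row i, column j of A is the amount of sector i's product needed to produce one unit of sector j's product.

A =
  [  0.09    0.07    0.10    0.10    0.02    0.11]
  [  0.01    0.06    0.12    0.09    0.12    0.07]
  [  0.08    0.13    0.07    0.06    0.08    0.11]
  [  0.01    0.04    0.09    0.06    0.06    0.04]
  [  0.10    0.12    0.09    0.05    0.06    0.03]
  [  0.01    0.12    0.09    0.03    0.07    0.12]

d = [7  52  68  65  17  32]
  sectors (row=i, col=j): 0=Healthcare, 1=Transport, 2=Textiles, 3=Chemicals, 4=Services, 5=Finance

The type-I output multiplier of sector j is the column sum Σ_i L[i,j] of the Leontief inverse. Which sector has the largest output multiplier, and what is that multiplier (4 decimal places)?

Textiles (2.0148)

Form M = I − A:
  [  0.91   -0.07   -0.10   -0.10   -0.02   -0.11]
  [ -0.01    0.94   -0.12   -0.09   -0.12   -0.07]
  [ -0.08   -0.13    0.93   -0.06   -0.08   -0.11]
  [ -0.01   -0.04   -0.09    0.94   -0.06   -0.04]
  [ -0.10   -0.12   -0.09   -0.05    0.94   -0.03]
  [ -0.01   -0.12   -0.09   -0.03   -0.07    0.88]
Leontief inverse L = M⁻¹:
  [  1.1294    0.1502    0.1819    0.1565    0.0825    0.1858]
  [  0.0530    1.1416    0.1974    0.1416    0.1827    0.1348]
  [  0.1246    0.2186    1.1616    0.1224    0.1513    0.1889]
  [  0.0372    0.0919    0.1394    1.0935    0.1003    0.0825]
  [  0.1423    0.1939    0.1685    0.1071    1.1200    0.0973]
  [  0.0454    0.1983    0.1659    0.0794    0.1338    1.1867]
Total output x = L · d:
  x_0 = 1.1294·7 + 0.1502·52 + 0.1819·68 + 0.1565·65 + 0.0825·17 + 0.1858·32 = 45.6017
  x_1 = 0.0530·7 + 1.1416·52 + 0.1974·68 + 0.1416·65 + 0.1827·17 + 0.1348·32 = 89.7845
  x_2 = 0.1246·7 + 0.2186·52 + 1.1616·68 + 0.1224·65 + 0.1513·17 + 0.1889·32 = 107.8003
  x_3 = 0.0372·7 + 0.0919·52 + 0.1394·68 + 1.0935·65 + 0.1003·17 + 0.0825·32 = 89.9378
  x_4 = 0.1423·7 + 0.1939·52 + 0.1685·68 + 0.1071·65 + 1.1200·17 + 0.0973·32 = 51.6521
  x_5 = 0.0454·7 + 0.1983·52 + 0.1659·68 + 0.0794·65 + 0.1338·17 + 1.1867·32 = 67.3250
Output multipliers (column sums of L):
  Healthcare: 1.5318
  Transport: 1.9944
  Textiles: 2.0148
  Chemicals: 1.7004
  Services: 1.7707
  Finance: 1.8760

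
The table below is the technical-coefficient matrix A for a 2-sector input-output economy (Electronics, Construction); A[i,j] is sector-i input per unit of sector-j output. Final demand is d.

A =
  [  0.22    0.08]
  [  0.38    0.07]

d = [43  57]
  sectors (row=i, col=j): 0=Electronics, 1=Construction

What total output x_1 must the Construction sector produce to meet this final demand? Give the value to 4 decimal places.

Form M = I − A:
  [  0.78   -0.08]
  [ -0.38    0.93]
Leontief inverse L = M⁻¹:
  [  1.3381    0.1151]
  [  0.5468    1.1223]
Total output x = L · d:
  x_0 = 1.3381·43 + 0.1151·57 = 64.1007
  x_1 = 0.5468·43 + 1.1223·57 = 87.4820

87.4820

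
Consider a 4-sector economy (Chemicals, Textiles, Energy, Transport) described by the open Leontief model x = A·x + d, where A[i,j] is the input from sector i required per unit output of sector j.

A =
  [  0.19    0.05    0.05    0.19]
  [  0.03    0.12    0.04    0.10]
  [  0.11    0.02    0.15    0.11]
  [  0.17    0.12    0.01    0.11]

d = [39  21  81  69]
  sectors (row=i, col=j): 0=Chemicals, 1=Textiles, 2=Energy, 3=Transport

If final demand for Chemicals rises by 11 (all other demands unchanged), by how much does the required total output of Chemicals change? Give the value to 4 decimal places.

14.4608

Form M = I − A:
  [  0.81   -0.05   -0.05   -0.19]
  [ -0.03    0.88   -0.04   -0.10]
  [ -0.11   -0.02    0.85   -0.11]
  [ -0.17   -0.12   -0.01    0.89]
Leontief inverse L = M⁻¹:
  [  1.3146    0.1182    0.0865    0.3046]
  [  0.0843    1.1639    0.0616    0.1564]
  [  0.2064    0.0660    1.1941    0.1991]
  [  0.2648    0.1802    0.0382    1.2051]
Total output x = L · d:
  x_0 = 1.3146·39 + 0.1182·21 + 0.0865·81 + 0.3046·69 = 81.7757
  x_1 = 0.0843·39 + 1.1639·21 + 0.0616·81 + 0.1564·69 = 43.5056
  x_2 = 0.2064·39 + 0.0660·21 + 1.1941·81 + 0.1991·69 = 119.8884
  x_3 = 0.2648·39 + 0.1802·21 + 0.0382·81 + 1.2051·69 = 100.3612
Δx_0 = L[0,0] · Δd_0 = 1.3146 · 11 = 14.4608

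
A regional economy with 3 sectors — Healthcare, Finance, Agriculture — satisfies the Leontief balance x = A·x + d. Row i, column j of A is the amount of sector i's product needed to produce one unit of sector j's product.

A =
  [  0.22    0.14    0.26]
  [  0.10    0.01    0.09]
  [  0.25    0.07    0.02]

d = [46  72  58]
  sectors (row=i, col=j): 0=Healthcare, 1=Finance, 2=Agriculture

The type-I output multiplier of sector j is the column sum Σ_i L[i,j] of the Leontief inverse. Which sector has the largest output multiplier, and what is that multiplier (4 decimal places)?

Healthcare (2.0019)

Form M = I − A:
  [  0.78   -0.14   -0.26]
  [ -0.10    0.99   -0.09]
  [ -0.25   -0.07    0.98]
Leontief inverse L = M⁻¹:
  [  1.4412    0.2324    0.4037]
  [  0.1802    1.0458    0.1438]
  [  0.3805    0.1340    1.1337]
Total output x = L · d:
  x_0 = 1.4412·46 + 0.2324·72 + 0.4037·58 = 106.4414
  x_1 = 0.1802·46 + 1.0458·72 + 0.1438·58 = 91.9247
  x_2 = 0.3805·46 + 0.1340·72 + 1.1337·58 = 92.9031
Output multipliers (column sums of L):
  Healthcare: 2.0019
  Finance: 1.4121
  Agriculture: 1.6812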